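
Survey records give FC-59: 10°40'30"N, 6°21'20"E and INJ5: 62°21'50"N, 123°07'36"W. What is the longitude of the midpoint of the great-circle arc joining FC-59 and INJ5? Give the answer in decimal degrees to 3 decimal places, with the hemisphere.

FC-59: φ = +10.67500°, λ = +6.35556°
INJ5: φ = +62.36389°, λ = -123.12667°
Bx = cos φ₂ cos Δλ = -0.294937,  By = cos φ₂ sin Δλ = -0.358013
φₘ = atan2(sin φ₁ + sin φ₂, √((cos φ₁ + Bx)² + By²)) = 54.10080°
λₘ = λ₁ + atan2(By, cos φ₁ + Bx) = -21.14375°

21.144°W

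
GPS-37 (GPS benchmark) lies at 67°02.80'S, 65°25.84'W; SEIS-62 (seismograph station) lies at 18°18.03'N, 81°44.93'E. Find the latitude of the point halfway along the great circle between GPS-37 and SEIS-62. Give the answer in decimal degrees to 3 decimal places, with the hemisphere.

GPS-37: φ = -67.04667°, λ = -65.43067°
SEIS-62: φ = +18.30050°, λ = +81.74883°
Bx = cos φ₂ cos Δλ = -0.797869,  By = cos φ₂ sin Δλ = 0.514596
φₘ = atan2(sin φ₁ + sin φ₂, √((cos φ₁ + Bx)² + By²)) = -42.74185°
λₘ = λ₁ + atan2(By, cos φ₁ + Bx) = 62.97099°

42.742°S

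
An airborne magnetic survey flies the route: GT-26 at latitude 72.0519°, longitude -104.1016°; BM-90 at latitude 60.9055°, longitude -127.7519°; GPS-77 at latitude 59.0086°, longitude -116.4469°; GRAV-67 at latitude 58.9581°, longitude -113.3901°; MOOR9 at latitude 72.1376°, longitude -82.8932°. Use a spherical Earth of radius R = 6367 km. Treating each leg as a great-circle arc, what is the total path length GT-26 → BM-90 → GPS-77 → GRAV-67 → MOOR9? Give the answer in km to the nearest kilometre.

4424 km

GT-26→BM-90: c = 0.251455 rad, d = 1601.01 km
BM-90→GPS-77: c = 0.104027 rad, d = 662.34 km
GPS-77→GRAV-67: c = 0.027503 rad, d = 175.11 km
GRAV-67→MOOR9: c = 0.311814 rad, d = 1985.32 km
Total = 1601.01 + 662.34 + 175.11 + 1985.32 = 4423.78 km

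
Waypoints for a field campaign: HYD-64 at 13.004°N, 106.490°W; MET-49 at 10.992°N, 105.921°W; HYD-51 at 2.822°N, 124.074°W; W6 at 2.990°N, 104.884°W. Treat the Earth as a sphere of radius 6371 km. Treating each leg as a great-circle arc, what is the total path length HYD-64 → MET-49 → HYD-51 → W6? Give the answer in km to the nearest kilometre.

HYD-64→MET-49: c = 0.036435 rad, d = 232.13 km
MET-49→HYD-51: c = 0.345072 rad, d = 2198.45 km
HYD-51→W6: c = 0.334507 rad, d = 2131.14 km
Total = 232.13 + 2198.45 + 2131.14 = 4561.72 km

4562 km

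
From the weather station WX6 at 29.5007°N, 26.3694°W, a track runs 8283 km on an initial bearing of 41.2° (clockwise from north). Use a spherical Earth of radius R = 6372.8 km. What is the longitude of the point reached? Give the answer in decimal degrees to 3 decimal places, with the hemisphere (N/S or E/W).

74.682°E

δ = d/R = 8283/6372.8 = 1.299743 rad
φ₂ = arcsin(sin φ₁ cos δ + cos φ₁ sin δ cos θ)
   = arcsin(0.49243·0.26775 + 0.87035·0.96349·0.75241) = 49.71186°
λ₂ = λ₁ + atan2(sin θ sin δ cos φ₁, cos δ − sin φ₁ sin φ₂) = 74.68211°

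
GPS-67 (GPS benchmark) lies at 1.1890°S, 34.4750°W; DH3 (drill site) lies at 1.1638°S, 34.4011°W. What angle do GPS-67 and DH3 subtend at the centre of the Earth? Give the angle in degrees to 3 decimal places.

Δφ = 0.0252°,  Δλ = 0.0739°
a = sin²(Δφ/2) + cos φ₁ cos φ₂ sin²(Δλ/2) = 0.000000
c = 2·arcsin(√a) = 0.001362 rad = 0.0781°

0.078°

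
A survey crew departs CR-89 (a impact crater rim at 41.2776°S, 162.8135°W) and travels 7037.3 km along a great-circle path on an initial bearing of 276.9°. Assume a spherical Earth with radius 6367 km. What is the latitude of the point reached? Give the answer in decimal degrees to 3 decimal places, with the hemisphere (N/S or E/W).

12.442°S

δ = d/R = 7037.3/6367 = 1.105277 rad
φ₂ = arcsin(sin φ₁ cos δ + cos φ₁ sin δ cos θ)
   = arcsin(-0.65971·0.44889 + 0.75152·0.89359·0.12014) = -12.44228°
λ₂ = λ₁ + atan2(sin θ sin δ cos φ₁, cos δ − sin φ₁ sin φ₂) = 131.89406°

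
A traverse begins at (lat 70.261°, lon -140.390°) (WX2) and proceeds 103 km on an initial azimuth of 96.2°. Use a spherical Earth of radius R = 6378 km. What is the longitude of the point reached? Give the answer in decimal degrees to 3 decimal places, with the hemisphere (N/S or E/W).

137.681°W

δ = d/R = 103/6378 = 0.016149 rad
φ₂ = arcsin(sin φ₁ cos δ + cos φ₁ sin δ cos θ)
   = arcsin(0.94124·0.99987 + 0.33774·0.01615·-0.10800) = 70.14061°
λ₂ = λ₁ + atan2(sin θ sin δ cos φ₁, cos δ − sin φ₁ sin φ₂) = -137.68132°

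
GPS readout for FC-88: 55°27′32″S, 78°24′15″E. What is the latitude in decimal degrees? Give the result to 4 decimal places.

55° + 27′/60 + 32″/3600 = 55 + 0.45000 + 0.00889 = 55.4589°

55.4589°S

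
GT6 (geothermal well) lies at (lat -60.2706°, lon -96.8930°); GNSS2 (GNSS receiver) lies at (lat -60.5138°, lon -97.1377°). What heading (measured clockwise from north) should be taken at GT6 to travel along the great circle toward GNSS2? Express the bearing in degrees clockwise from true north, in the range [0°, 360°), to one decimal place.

206.3°

Δλ = -0.2447°
y = sin Δλ · cos φ₂ = -0.002102
x = cos φ₁ sin φ₂ − sin φ₁ cos φ₂ cos Δλ = -0.004249
θ = atan2(y, x) = -153.6740° → 206.3260° (mod 360°)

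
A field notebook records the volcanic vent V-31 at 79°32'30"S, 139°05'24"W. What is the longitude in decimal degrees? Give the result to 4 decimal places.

139.0900°W

139° + 5′/60 + 24″/3600 = 139 + 0.08333 + 0.00667 = 139.0900°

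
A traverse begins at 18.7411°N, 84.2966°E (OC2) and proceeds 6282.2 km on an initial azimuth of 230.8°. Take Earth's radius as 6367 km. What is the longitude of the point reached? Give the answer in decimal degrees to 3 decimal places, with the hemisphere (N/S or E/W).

41.230°E

δ = d/R = 6282.2/6367 = 0.986681 rad
φ₂ = arcsin(sin φ₁ cos δ + cos φ₁ sin δ cos θ)
   = arcsin(0.32129·0.55146 + 0.94698·0.83420·-0.63203) = -18.79025°
λ₂ = λ₁ + atan2(sin θ sin δ cos φ₁, cos δ − sin φ₁ sin φ₂) = 41.22967°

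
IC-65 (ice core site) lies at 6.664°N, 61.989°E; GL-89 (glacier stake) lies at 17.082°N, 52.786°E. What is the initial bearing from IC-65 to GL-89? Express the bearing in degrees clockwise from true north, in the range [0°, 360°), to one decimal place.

320.0°

Δλ = -9.2030°
y = sin Δλ · cos φ₂ = -0.152877
x = cos φ₁ sin φ₂ − sin φ₁ cos φ₂ cos Δλ = 0.182256
θ = atan2(y, x) = -39.9901° → 320.0099° (mod 360°)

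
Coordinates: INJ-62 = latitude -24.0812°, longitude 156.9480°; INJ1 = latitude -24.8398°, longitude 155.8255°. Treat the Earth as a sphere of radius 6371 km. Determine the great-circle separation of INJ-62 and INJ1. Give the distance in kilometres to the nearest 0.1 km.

Δφ = -0.7586°,  Δλ = -1.1225°
a = sin²(Δφ/2) + cos φ₁ cos φ₂ sin²(Δλ/2) = 0.000123
c = 2·arcsin(√a) = 0.022210 rad = 1.2726°
d = R·c = 6371 × 0.022210 = 141.5 km

141.5 km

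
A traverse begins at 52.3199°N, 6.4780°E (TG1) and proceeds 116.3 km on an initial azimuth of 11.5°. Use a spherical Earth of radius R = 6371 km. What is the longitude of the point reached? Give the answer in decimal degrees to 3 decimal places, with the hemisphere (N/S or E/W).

6.827°E

δ = d/R = 116.3/6371 = 0.018255 rad
φ₂ = arcsin(sin φ₁ cos δ + cos φ₁ sin δ cos θ)
   = arcsin(0.79144·0.99983 + 0.61125·0.01825·0.97992) = 53.34431°
λ₂ = λ₁ + atan2(sin θ sin δ cos φ₁, cos δ − sin φ₁ sin φ₂) = 6.82726°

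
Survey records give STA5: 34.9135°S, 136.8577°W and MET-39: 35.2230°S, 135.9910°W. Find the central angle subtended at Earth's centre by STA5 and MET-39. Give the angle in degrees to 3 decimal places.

Δφ = -0.3095°,  Δλ = 0.8667°
a = sin²(Δφ/2) + cos φ₁ cos φ₂ sin²(Δλ/2) = 0.000046
c = 2·arcsin(√a) = 0.013508 rad = 0.7739°

0.774°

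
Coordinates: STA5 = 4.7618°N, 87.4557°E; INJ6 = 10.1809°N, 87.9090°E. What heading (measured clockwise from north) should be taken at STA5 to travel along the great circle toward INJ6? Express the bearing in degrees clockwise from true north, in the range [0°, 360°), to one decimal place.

Δλ = 0.4533°
y = sin Δλ · cos φ₂ = 0.007787
x = cos φ₁ sin φ₂ − sin φ₁ cos φ₂ cos Δλ = 0.094443
θ = atan2(y, x) = 4.7134° → 4.7134° (mod 360°)

4.7°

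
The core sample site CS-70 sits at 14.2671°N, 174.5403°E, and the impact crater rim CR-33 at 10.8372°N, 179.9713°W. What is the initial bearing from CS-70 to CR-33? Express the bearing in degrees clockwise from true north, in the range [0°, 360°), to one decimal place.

Δλ = 5.4884°
y = sin Δλ · cos φ₂ = 0.093938
x = cos φ₁ sin φ₂ − sin φ₁ cos φ₂ cos Δλ = -0.058718
θ = atan2(y, x) = 122.0081° → 122.0081° (mod 360°)

122.0°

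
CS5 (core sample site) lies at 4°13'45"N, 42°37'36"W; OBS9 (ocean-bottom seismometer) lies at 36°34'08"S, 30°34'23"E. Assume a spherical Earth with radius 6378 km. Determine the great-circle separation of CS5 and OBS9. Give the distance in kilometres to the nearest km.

8815 km

CS5: φ = +4.22917°, λ = -42.62667°
OBS9: φ = -36.56889°, λ = +30.57306°
Δφ = -40.7981°,  Δλ = 73.1997°
a = sin²(Δφ/2) + cos φ₁ cos φ₂ sin²(Δλ/2) = 0.406216
c = 2·arcsin(√a) = 1.382111 rad = 79.1891°
d = R·c = 6378 × 1.382111 = 8815.1 km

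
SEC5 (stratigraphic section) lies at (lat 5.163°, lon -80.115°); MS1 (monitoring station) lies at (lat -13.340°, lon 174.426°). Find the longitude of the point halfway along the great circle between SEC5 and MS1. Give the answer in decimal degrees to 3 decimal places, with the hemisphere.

Bx = cos φ₂ cos Δλ = -0.259357,  By = cos φ₂ sin Δλ = -0.937816
φₘ = atan2(sin φ₁ + sin φ₂, √((cos φ₁ + Bx)² + By²)) = -6.73095°
λₘ = λ₁ + atan2(By, cos φ₁ + Bx) = -131.96794°

131.968°W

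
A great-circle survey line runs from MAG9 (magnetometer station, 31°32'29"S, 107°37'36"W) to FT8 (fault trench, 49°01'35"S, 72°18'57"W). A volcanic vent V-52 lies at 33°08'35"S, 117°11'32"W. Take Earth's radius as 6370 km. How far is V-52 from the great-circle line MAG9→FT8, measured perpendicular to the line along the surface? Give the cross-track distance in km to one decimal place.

771.9 km

MAG9: φ = -31.54139°, λ = -107.62667°
FT8: φ = -49.02639°, λ = -72.31583°
V-52: φ = -33.14306°, λ = -117.19222°
δ₁₃ = central angle MAG9→V-52 = 0.143738 rad  (haversine)
θ₁₃ = bearing MAG9→V-52 = 256.253°,  θ₁₂ = bearing MAG9→FT8 = 133.808°
dₓₜ = R·arcsin(sin δ₁₃ · sin(θ₁₃ − θ₁₂)) = 6370·arcsin(0.14324·sin(122.444°)) = 771.928 km
|dₓₜ| = 771.928 km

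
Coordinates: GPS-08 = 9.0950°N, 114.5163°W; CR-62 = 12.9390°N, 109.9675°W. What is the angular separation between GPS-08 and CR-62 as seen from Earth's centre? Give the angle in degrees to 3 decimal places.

Δφ = 3.8440°,  Δλ = 4.5488°
a = sin²(Δφ/2) + cos φ₁ cos φ₂ sin²(Δλ/2) = 0.002641
c = 2·arcsin(√a) = 0.102817 rad = 5.8910°

5.891°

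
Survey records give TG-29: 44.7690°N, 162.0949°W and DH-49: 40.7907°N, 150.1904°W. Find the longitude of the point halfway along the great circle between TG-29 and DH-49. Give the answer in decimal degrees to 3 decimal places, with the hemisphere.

Bx = cos φ₂ cos Δλ = 0.740818,  By = cos φ₂ sin Δλ = 0.156176
φₘ = atan2(sin φ₁ + sin φ₂, √((cos φ₁ + Bx)² + By²)) = 42.93412°
λₘ = λ₁ + atan2(By, cos φ₁ + Bx) = -155.95066°

155.951°W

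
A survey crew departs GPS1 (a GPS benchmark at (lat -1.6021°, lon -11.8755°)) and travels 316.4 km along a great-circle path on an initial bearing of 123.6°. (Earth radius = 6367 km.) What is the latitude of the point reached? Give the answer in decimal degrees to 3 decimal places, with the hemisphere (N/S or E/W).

3.176°S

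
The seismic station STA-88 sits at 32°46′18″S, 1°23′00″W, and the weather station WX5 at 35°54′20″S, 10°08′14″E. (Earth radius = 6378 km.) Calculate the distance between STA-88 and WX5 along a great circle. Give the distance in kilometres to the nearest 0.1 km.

1114.1 km

STA-88: φ = -32.77167°, λ = -1.38333°
WX5: φ = -35.90556°, λ = +10.13722°
Δφ = -3.1339°,  Δλ = 11.5206°
a = sin²(Δφ/2) + cos φ₁ cos φ₂ sin²(Δλ/2) = 0.007608
c = 2·arcsin(√a) = 0.174674 rad = 10.0081°
d = R·c = 6378 × 0.174674 = 1114.1 km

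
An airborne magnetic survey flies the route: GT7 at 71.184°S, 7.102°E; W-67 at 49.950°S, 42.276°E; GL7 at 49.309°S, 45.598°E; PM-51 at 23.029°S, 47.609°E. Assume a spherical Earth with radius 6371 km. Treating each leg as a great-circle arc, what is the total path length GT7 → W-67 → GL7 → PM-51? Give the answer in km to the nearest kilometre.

GT7→W-67: c = 0.464123 rad, d = 2956.92 km
W-67→GL7: c = 0.039182 rad, d = 249.63 km
GL7→PM-51: c = 0.459506 rad, d = 2927.52 km
Total = 2956.92 + 249.63 + 2927.52 = 6134.07 km

6134 km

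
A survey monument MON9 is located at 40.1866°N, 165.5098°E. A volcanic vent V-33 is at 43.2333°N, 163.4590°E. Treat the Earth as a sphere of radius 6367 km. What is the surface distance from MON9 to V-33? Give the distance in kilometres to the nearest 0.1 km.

378.9 km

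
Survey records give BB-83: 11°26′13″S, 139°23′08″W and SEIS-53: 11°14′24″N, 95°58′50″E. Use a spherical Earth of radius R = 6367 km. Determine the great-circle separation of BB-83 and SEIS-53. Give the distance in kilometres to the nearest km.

BB-83: φ = -11.43694°, λ = -139.38556°
SEIS-53: φ = +11.24000°, λ = +95.98056°
Δφ = 22.6769°,  Δλ = -124.6339°
a = sin²(Δφ/2) + cos φ₁ cos φ₂ sin²(Δλ/2) = 0.792506
c = 2·arcsin(√a) = 2.195690 rad = 125.8038°
d = R·c = 6367 × 2.195690 = 13980.0 km

13980 km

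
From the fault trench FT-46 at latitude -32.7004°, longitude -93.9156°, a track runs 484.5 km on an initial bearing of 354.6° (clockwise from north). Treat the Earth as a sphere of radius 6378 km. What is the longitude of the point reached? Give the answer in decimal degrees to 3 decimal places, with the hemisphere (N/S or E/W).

94.381°W

δ = d/R = 484.5/6378 = 0.075964 rad
φ₂ = arcsin(sin φ₁ cos δ + cos φ₁ sin δ cos θ)
   = arcsin(-0.54025·0.99712 + 0.84151·0.07589·0.99556) = -28.36642°
λ₂ = λ₁ + atan2(sin θ sin δ cos φ₁, cos δ − sin φ₁ sin φ₂) = -94.38065°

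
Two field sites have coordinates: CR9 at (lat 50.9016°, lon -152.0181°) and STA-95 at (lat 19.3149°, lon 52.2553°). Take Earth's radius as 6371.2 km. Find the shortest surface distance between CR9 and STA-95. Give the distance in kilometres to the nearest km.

11855 km

Δφ = -31.5867°,  Δλ = -155.7266°
a = sin²(Δφ/2) + cos φ₁ cos φ₂ sin²(Δλ/2) = 0.642926
c = 2·arcsin(√a) = 1.860691 rad = 106.6098°
d = R·c = 6371.2 × 1.860691 = 11854.8 km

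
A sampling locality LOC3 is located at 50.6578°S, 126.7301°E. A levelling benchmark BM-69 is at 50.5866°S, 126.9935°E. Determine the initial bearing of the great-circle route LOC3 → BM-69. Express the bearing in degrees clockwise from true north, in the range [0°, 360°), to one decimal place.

67.0°

Δλ = 0.2634°
y = sin Δλ · cos φ₂ = 0.002919
x = cos φ₁ sin φ₂ − sin φ₁ cos φ₂ cos Δλ = 0.001237
θ = atan2(y, x) = 67.0245° → 67.0245° (mod 360°)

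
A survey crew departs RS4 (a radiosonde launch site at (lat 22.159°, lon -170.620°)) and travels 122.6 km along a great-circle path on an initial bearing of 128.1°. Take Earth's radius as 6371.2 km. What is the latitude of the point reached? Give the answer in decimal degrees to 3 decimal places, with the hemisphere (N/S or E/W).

δ = d/R = 122.6/6371.2 = 0.019243 rad
φ₂ = arcsin(sin φ₁ cos δ + cos φ₁ sin δ cos θ)
   = arcsin(0.37718·0.99981 + 0.92614·0.01924·-0.61704) = 21.47606°
λ₂ = λ₁ + atan2(sin θ sin δ cos φ₁, cos δ − sin φ₁ sin φ₂) = -169.68766°

21.476°N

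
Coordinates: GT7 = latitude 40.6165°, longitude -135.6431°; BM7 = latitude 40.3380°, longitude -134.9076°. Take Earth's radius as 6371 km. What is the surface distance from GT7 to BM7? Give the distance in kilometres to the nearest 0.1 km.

Δφ = -0.2785°,  Δλ = 0.7355°
a = sin²(Δφ/2) + cos φ₁ cos φ₂ sin²(Δλ/2) = 0.000030
c = 2·arcsin(√a) = 0.010907 rad = 0.6250°
d = R·c = 6371 × 0.010907 = 69.5 km

69.5 km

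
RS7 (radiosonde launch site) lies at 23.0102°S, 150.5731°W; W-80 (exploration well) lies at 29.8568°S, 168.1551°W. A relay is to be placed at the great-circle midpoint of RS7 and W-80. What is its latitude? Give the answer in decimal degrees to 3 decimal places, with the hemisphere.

26.704°S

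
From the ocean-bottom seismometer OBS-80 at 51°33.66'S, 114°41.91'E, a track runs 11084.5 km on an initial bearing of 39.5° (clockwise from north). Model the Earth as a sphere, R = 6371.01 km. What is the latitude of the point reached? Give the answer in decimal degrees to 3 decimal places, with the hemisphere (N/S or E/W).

37.203°N

OBS-80: φ = -51.56100°, λ = +114.69850°
δ = d/R = 11084.5/6371.01 = 1.739834 rad
φ₂ = arcsin(sin φ₁ cos δ + cos φ₁ sin δ cos θ)
   = arcsin(-0.78327·-0.16823 + 0.62168·0.98575·0.77162) = 37.20293°
λ₂ = λ₁ + atan2(sin θ sin δ cos φ₁, cos δ − sin φ₁ sin φ₂) = 166.62407°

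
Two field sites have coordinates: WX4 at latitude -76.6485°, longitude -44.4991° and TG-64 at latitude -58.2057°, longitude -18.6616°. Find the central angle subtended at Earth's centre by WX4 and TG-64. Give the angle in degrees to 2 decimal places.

20.53°

Δφ = 18.4428°,  Δλ = 25.8375°
a = sin²(Δφ/2) + cos φ₁ cos φ₂ sin²(Δλ/2) = 0.031761
c = 2·arcsin(√a) = 0.358349 rad = 20.5319°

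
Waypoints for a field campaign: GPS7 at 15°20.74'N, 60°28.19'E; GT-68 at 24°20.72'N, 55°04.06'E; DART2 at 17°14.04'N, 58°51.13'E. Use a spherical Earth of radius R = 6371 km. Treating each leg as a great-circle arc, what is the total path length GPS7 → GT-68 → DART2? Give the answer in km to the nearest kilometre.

GPS7: φ = +15.34567°, λ = +60.46983°
GT-68: φ = +24.34533°, λ = +55.06767°
DART2: φ = +17.23400°, λ = +58.85217°
GPS7→GT-68: c = 0.180317 rad, d = 1148.80 km
GT-68→DART2: c = 0.138603 rad, d = 883.04 km
Total = 1148.80 + 883.04 = 2031.84 km

2032 km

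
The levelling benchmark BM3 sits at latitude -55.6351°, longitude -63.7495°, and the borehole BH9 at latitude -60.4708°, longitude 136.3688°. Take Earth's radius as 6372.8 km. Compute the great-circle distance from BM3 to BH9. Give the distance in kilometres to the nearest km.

6986 km

Δφ = -4.8357°,  Δλ = -159.8817°
a = sin²(Δφ/2) + cos φ₁ cos φ₂ sin²(Δλ/2) = 0.271497
c = 2·arcsin(√a) = 1.096170 rad = 62.8059°
d = R·c = 6372.8 × 1.096170 = 6985.7 km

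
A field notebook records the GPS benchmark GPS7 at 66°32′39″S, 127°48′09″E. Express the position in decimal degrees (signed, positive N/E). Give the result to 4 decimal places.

-66.5442°, +127.8025°

lat: 66.5442° S → -66.5442°
lon: 127.8025° E → +127.8025°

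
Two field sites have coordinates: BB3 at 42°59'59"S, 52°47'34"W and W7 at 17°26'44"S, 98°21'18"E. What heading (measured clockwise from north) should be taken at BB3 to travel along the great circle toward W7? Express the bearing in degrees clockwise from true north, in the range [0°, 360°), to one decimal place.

149.7°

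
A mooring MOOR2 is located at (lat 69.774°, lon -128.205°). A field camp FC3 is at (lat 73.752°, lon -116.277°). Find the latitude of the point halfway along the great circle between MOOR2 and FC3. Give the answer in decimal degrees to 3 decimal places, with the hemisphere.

71.854°N

Bx = cos φ₂ cos Δλ = 0.273754,  By = cos φ₂ sin Δλ = 0.057829
φₘ = atan2(sin φ₁ + sin φ₂, √((cos φ₁ + Bx)² + By²)) = 71.85420°
λₘ = λ₁ + atan2(By, cos φ₁ + Bx) = -122.87185°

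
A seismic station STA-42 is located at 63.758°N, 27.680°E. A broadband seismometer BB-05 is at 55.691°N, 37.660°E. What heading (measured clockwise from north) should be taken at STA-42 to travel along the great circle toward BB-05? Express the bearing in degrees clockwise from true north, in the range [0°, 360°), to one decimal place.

Δλ = 9.9800°
y = sin Δλ · cos φ₂ = 0.097684
x = cos φ₁ sin φ₂ − sin φ₁ cos φ₂ cos Δλ = -0.132681
θ = atan2(y, x) = 143.6383° → 143.6383° (mod 360°)

143.6°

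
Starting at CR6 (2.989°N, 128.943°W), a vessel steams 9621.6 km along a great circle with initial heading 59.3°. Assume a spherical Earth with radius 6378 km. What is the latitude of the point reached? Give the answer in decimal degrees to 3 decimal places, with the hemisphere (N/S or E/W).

30.804°N

δ = d/R = 9621.6/6378 = 1.508561 rad
φ₂ = arcsin(sin φ₁ cos δ + cos φ₁ sin δ cos θ)
   = arcsin(0.05214·0.06220 + 0.99864·0.99806·0.51054) = 30.80411°
λ₂ = λ₁ + atan2(sin θ sin δ cos φ₁, cos δ − sin φ₁ sin φ₂) = -41.31446°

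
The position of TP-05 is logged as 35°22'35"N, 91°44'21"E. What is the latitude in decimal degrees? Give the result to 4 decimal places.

35.3764°N

35° + 22′/60 + 35″/3600 = 35 + 0.36667 + 0.00972 = 35.3764°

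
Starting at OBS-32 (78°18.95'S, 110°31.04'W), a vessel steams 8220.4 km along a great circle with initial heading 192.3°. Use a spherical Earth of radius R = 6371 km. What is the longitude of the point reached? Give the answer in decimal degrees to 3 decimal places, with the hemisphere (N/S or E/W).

82.822°E

OBS-32: φ = -78.31583°, λ = -110.51733°
δ = d/R = 8220.4/6371 = 1.290284 rad
φ₂ = arcsin(sin φ₁ cos δ + cos φ₁ sin δ cos θ)
   = arcsin(-0.97928·0.27685 + 0.20252·0.96091·-0.97705) = -27.46750°
λ₂ = λ₁ + atan2(sin θ sin δ cos φ₁, cos δ − sin φ₁ sin φ₂) = 82.82162°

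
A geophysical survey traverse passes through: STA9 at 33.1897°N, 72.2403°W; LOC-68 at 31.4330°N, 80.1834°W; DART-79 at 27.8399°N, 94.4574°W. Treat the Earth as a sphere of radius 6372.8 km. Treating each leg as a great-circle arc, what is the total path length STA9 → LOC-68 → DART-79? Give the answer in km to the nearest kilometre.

2207 km

STA9→LOC-68: c = 0.121076 rad, d = 771.59 km
LOC-68→DART-79: c = 0.225236 rad, d = 1435.38 km
Total = 771.59 + 1435.38 = 2206.98 km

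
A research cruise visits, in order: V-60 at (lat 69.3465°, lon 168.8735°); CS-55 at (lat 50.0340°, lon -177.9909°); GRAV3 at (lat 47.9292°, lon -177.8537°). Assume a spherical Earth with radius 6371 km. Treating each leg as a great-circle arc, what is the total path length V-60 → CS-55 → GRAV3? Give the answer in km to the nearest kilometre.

V-60→CS-55: c = 0.354556 rad, d = 2258.87 km
CS-55→GRAV3: c = 0.036769 rad, d = 234.26 km
Total = 2258.87 + 234.26 = 2493.13 km

2493 km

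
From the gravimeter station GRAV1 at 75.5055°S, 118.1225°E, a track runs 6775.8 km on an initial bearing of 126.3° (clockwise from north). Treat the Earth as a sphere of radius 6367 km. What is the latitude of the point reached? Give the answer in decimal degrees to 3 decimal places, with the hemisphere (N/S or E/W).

δ = d/R = 6775.8/6367 = 1.064206 rad
φ₂ = arcsin(sin φ₁ cos δ + cos φ₁ sin δ cos θ)
   = arcsin(-0.96817·0.48520 + 0.25029·0.87440·-0.59201) = -36.82113°
λ₂ = λ₁ + atan2(sin θ sin δ cos φ₁, cos δ − sin φ₁ sin φ₂) = -123.55872°

36.821°S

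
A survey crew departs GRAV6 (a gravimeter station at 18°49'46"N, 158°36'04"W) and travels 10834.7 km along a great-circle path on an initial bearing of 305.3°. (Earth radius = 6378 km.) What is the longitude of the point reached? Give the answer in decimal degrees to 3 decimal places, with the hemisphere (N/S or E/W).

GRAV6: φ = +18.82944°, λ = -158.60111°
δ = d/R = 10834.7/6378 = 1.698761 rad
φ₂ = arcsin(sin φ₁ cos δ + cos φ₁ sin δ cos θ)
   = arcsin(0.32275·-0.12762 + 0.94648·0.99182·0.57786) = 30.08422°
λ₂ = λ₁ + atan2(sin θ sin δ cos φ₁, cos δ − sin φ₁ sin φ₂) = 90.70538°

90.705°E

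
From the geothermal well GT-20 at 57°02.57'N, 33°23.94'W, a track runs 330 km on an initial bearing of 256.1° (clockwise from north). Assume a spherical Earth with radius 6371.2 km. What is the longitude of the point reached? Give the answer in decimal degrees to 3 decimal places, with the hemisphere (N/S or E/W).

38.585°W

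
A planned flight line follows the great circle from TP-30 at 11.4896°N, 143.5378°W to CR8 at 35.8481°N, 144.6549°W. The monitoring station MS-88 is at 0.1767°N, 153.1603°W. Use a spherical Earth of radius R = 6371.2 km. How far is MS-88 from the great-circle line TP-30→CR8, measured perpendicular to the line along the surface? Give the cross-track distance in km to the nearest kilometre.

δ₁₃ = central angle TP-30→MS-88 = 0.258467 rad  (haversine)
θ₁₃ = bearing TP-30→MS-88 = 220.842°,  θ₁₂ = bearing TP-30→CR8 = 357.806°
dₓₜ = R·arcsin(sin δ₁₃ · sin(θ₁₃ − θ₁₂)) = 6371.2·arcsin(0.25560·sin(-136.964°)) = -1117.077 km
|dₓₜ| = 1117.077 km

1117 km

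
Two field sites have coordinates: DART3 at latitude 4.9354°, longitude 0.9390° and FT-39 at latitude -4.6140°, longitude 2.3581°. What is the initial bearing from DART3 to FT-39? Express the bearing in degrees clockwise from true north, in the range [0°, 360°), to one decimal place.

171.5°

Δλ = 1.4191°
y = sin Δλ · cos φ₂ = 0.024685
x = cos φ₁ sin φ₂ − sin φ₁ cos φ₂ cos Δλ = -0.165872
θ = atan2(y, x) = 171.5353° → 171.5353° (mod 360°)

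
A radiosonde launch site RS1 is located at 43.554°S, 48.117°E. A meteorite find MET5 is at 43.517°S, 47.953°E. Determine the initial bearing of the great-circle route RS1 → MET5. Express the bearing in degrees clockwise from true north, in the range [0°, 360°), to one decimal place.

287.2°

Δλ = -0.1640°
y = sin Δλ · cos φ₂ = -0.002076
x = cos φ₁ sin φ₂ − sin φ₁ cos φ₂ cos Δλ = 0.000644
θ = atan2(y, x) = -72.7699° → 287.2301° (mod 360°)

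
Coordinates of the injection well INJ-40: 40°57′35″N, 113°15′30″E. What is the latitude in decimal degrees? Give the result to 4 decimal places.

40.9597°N

40° + 57′/60 + 35″/3600 = 40 + 0.95000 + 0.00972 = 40.9597°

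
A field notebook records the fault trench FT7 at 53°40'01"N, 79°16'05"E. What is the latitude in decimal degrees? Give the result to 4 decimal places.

53° + 40′/60 + 1″/3600 = 53 + 0.66667 + 0.00028 = 53.6669°

53.6669°N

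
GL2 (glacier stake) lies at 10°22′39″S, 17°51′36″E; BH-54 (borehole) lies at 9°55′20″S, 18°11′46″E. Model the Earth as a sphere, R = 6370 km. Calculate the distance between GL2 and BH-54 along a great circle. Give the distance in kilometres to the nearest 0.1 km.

GL2: φ = -10.37750°, λ = +17.86000°
BH-54: φ = -9.92222°, λ = +18.19611°
Δφ = 0.4553°,  Δλ = 0.3361°
a = sin²(Δφ/2) + cos φ₁ cos φ₂ sin²(Δλ/2) = 0.000024
c = 2·arcsin(√a) = 0.009823 rad = 0.5628°
d = R·c = 6370 × 0.009823 = 62.6 km

62.6 km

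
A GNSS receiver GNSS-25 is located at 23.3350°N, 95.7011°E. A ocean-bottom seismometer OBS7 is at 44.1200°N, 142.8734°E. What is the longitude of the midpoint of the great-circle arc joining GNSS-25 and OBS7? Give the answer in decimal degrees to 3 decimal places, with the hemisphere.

116.227°E

Bx = cos φ₂ cos Δλ = 0.488014,  By = cos φ₂ sin Δλ = 0.526497
φₘ = atan2(sin φ₁ + sin φ₂, √((cos φ₁ + Bx)² + By²)) = 36.03322°
λₘ = λ₁ + atan2(By, cos φ₁ + Bx) = 116.22730°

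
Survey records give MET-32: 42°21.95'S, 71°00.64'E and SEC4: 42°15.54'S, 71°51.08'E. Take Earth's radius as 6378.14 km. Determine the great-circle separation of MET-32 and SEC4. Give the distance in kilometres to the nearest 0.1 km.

MET-32: φ = -42.36583°, λ = +71.01067°
SEC4: φ = -42.25900°, λ = +71.85133°
Δφ = 0.1068°,  Δλ = 0.8407°
a = sin²(Δφ/2) + cos φ₁ cos φ₂ sin²(Δλ/2) = 0.000030
c = 2·arcsin(√a) = 0.011009 rad = 0.6308°
d = R·c = 6378.14 × 0.011009 = 70.2 km

70.2 km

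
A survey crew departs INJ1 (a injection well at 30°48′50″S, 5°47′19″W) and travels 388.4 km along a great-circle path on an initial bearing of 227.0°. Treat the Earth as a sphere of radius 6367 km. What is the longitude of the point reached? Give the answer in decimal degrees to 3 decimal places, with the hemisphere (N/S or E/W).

8.842°W

INJ1: φ = -30.81389°, λ = -5.78861°
δ = d/R = 388.4/6367 = 0.061002 rad
φ₂ = arcsin(sin φ₁ cos δ + cos φ₁ sin δ cos θ)
   = arcsin(-0.51225·0.99814 + 0.85884·0.06096·-0.68200) = -33.16189°
λ₂ = λ₁ + atan2(sin θ sin δ cos φ₁, cos δ − sin φ₁ sin φ₂) = -8.84169°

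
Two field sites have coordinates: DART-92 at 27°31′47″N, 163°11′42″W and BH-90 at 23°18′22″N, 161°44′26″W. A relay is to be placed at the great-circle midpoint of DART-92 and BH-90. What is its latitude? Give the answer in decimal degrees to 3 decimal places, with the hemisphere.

DART-92: φ = +27.52972°, λ = -163.19500°
BH-90: φ = +23.30611°, λ = -161.74056°
Bx = cos φ₂ cos Δλ = 0.918108,  By = cos φ₂ sin Δλ = 0.023311
φₘ = atan2(sin φ₁ + sin φ₂, √((cos φ₁ + Bx)² + By²)) = 25.41971°
λₘ = λ₁ + atan2(By, cos φ₁ + Bx) = -162.45503°

25.420°N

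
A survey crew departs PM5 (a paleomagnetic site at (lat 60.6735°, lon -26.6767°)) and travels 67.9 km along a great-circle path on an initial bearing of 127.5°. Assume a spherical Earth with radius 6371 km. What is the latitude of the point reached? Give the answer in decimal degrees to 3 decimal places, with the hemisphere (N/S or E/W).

60.298°N

δ = d/R = 67.9/6371 = 0.010658 rad
φ₂ = arcsin(sin φ₁ cos δ + cos φ₁ sin δ cos θ)
   = arcsin(0.87184·0.99994 + 0.48979·0.01066·-0.60876) = 60.29817°
λ₂ = λ₁ + atan2(sin θ sin δ cos φ₁, cos δ − sin φ₁ sin φ₂) = -25.69894°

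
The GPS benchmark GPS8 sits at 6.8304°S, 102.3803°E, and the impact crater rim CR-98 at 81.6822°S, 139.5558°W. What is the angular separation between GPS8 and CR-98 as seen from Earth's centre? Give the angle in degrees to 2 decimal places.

Δφ = -74.8518°,  Δλ = 118.0639°
a = sin²(Δφ/2) + cos φ₁ cos φ₂ sin²(Δλ/2) = 0.474948
c = 2·arcsin(√a) = 1.520670 rad = 87.1280°

87.13°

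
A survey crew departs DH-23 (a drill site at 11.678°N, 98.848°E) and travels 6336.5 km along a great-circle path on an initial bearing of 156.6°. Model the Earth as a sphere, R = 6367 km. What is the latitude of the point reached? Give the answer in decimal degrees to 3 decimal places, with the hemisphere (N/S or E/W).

δ = d/R = 6336.5/6367 = 0.995210 rad
φ₂ = arcsin(sin φ₁ cos δ + cos φ₁ sin δ cos θ)
   = arcsin(0.20241·0.54433 + 0.97930·0.83887·-0.91775) = -40.07320°
λ₂ = λ₁ + atan2(sin θ sin δ cos φ₁, cos δ − sin φ₁ sin φ₂) = 124.65698°

40.073°S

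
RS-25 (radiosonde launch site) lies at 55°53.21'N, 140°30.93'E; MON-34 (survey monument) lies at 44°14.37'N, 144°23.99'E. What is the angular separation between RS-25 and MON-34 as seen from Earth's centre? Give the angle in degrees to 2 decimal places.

RS-25: φ = +55.88683°, λ = +140.51550°
MON-34: φ = +44.23950°, λ = +144.39983°
Δφ = -11.6473°,  Δλ = 3.8843°
a = sin²(Δφ/2) + cos φ₁ cos φ₂ sin²(Δλ/2) = 0.010757
c = 2·arcsin(√a) = 0.207807 rad = 11.9064°

11.91°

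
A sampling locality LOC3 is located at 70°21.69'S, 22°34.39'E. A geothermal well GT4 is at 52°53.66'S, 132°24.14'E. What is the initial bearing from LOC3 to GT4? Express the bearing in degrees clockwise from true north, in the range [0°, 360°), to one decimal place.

LOC3: φ = -70.36150°, λ = +22.57317°
GT4: φ = -52.89433°, λ = +132.40233°
Δλ = 109.8292°
y = sin Δλ · cos φ₂ = 0.567517
x = cos φ₁ sin φ₂ − sin φ₁ cos φ₂ cos Δλ = -0.460777
θ = atan2(y, x) = 129.0737° → 129.0737° (mod 360°)

129.1°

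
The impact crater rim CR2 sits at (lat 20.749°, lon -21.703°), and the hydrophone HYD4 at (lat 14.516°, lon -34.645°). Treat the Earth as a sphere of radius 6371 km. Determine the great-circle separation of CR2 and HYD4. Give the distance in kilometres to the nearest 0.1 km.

1535.6 km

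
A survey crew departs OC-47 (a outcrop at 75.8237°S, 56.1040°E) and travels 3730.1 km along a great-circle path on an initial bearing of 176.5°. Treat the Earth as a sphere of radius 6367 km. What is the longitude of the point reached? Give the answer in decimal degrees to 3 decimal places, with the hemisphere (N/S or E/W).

129.719°W

δ = d/R = 3730.1/6367 = 0.585849 rad
φ₂ = arcsin(sin φ₁ cos δ + cos φ₁ sin δ cos θ)
   = arcsin(-0.96955·0.83324 + 0.24491·0.55291·-0.99813) = -70.56609°
λ₂ = λ₁ + atan2(sin θ sin δ cos φ₁, cos δ − sin φ₁ sin φ₂) = -129.71864°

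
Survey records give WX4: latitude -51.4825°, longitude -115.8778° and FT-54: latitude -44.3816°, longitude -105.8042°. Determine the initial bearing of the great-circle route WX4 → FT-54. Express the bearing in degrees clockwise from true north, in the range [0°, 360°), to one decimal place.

Δλ = 10.0736°
y = sin Δλ · cos φ₂ = 0.125010
x = cos φ₁ sin φ₂ − sin φ₁ cos φ₂ cos Δλ = 0.114996
θ = atan2(y, x) = 47.3891° → 47.3891° (mod 360°)

47.4°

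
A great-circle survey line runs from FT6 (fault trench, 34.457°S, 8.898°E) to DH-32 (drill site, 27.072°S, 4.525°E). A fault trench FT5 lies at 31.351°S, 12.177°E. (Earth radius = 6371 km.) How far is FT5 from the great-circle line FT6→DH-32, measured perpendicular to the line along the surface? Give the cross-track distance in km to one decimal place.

435.1 km

δ₁₃ = central angle FT6→FT5 = 0.072429 rad  (haversine)
θ₁₃ = bearing FT6→FT5 = 42.454°,  θ₁₂ = bearing FT6→DH-32 = 331.884°
dₓₜ = R·arcsin(sin δ₁₃ · sin(θ₁₃ − θ₁₂)) = 6371·arcsin(0.07237·sin(-289.429°)) = 435.124 km
|dₓₜ| = 435.124 km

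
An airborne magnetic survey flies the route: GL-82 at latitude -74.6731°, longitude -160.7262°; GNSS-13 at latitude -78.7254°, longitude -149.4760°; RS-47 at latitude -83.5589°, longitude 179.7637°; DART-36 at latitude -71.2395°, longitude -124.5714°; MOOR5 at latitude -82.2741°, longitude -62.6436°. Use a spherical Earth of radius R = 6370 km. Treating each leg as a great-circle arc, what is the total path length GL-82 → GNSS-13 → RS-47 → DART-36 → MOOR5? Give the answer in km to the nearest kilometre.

GL-82→GNSS-13: c = 0.083607 rad, d = 532.58 km
GNSS-13→RS-47: c = 0.115319 rad, d = 734.58 km
RS-47→DART-36: c = 0.279317 rad, d = 1779.25 km
DART-36→MOOR5: c = 0.288674 rad, d = 1838.86 km
Total = 532.58 + 734.58 + 1779.25 + 1838.86 = 4885.27 km

4885 km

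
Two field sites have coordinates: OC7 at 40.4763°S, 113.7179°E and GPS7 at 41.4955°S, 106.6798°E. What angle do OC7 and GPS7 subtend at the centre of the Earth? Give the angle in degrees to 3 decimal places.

5.408°

Δφ = -1.0192°,  Δλ = -7.0381°
a = sin²(Δφ/2) + cos φ₁ cos φ₂ sin²(Δλ/2) = 0.002226
c = 2·arcsin(√a) = 0.094389 rad = 5.4081°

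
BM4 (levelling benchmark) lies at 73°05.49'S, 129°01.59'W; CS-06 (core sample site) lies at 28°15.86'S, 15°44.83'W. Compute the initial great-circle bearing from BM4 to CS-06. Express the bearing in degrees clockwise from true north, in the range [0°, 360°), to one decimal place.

BM4: φ = -73.09150°, λ = -129.02650°
CS-06: φ = -28.26433°, λ = -15.74717°
Δλ = 113.2793°
y = sin Δλ · cos φ₂ = 0.809068
x = cos φ₁ sin φ₂ − sin φ₁ cos φ₂ cos Δλ = -0.470772
θ = atan2(y, x) = 120.1938° → 120.1938° (mod 360°)

120.2°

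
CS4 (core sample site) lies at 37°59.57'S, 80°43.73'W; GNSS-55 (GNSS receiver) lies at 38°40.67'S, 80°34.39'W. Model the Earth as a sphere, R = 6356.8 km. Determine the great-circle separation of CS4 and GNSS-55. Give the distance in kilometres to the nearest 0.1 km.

77.2 km

CS4: φ = -37.99283°, λ = -80.72883°
GNSS-55: φ = -38.67783°, λ = -80.57317°
Δφ = -0.6850°,  Δλ = 0.1557°
a = sin²(Δφ/2) + cos φ₁ cos φ₂ sin²(Δλ/2) = 0.000037
c = 2·arcsin(√a) = 0.012144 rad = 0.6958°
d = R·c = 6356.8 × 0.012144 = 77.2 km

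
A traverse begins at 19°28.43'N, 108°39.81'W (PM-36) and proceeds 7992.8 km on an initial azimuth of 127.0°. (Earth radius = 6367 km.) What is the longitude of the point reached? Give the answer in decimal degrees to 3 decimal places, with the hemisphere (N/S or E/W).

51.139°W

PM-36: φ = +19.47383°, λ = -108.66350°
δ = d/R = 7992.8/6367 = 1.255348 rad
φ₂ = arcsin(sin φ₁ cos δ + cos φ₁ sin δ cos θ)
   = arcsin(0.33338·0.31024 + 0.94279·0.95066·-0.60182) = -25.84662°
λ₂ = λ₁ + atan2(sin θ sin δ cos φ₁, cos δ − sin φ₁ sin φ₂) = -51.13903°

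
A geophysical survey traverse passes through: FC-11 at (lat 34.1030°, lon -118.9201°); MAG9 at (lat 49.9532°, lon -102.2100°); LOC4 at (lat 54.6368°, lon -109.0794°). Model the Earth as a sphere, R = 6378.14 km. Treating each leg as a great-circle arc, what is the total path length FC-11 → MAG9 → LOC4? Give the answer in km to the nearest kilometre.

FC-11→MAG9: c = 0.349683 rad, d = 2230.33 km
MAG9→LOC4: c = 0.109713 rad, d = 699.76 km
Total = 2230.33 + 699.76 = 2930.09 km

2930 km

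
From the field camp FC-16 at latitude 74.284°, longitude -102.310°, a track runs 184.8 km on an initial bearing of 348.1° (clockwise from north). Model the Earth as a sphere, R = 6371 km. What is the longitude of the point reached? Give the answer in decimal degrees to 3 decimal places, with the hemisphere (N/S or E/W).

103.717°W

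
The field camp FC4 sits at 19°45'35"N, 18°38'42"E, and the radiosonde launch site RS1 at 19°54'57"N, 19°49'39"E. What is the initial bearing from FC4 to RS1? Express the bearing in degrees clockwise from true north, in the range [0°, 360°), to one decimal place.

81.8°

FC4: φ = +19.75972°, λ = +18.64500°
RS1: φ = +19.91583°, λ = +19.82750°
Δλ = 1.1825°
y = sin Δλ · cos φ₂ = 0.019403
x = cos φ₁ sin φ₂ − sin φ₁ cos φ₂ cos Δλ = 0.002792
θ = atan2(y, x) = 81.8106° → 81.8106° (mod 360°)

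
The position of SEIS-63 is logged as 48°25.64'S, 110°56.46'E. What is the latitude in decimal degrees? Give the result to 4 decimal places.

48° + 25.64′/60 = 48 + 0.42733 = 48.4273°

48.4273°S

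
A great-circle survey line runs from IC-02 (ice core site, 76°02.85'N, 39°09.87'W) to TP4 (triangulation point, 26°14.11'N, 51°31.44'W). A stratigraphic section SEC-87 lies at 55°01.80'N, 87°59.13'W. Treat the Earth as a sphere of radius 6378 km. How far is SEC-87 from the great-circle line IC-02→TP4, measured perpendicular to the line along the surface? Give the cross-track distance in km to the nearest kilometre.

IC-02: φ = +76.04750°, λ = -39.16450°
TP4: φ = +26.23517°, λ = -51.52400°
SEC-87: φ = +55.03000°, λ = -87.98550°
δ₁₃ = central angle IC-02→SEC-87 = 0.481578 rad  (haversine)
θ₁₃ = bearing IC-02→SEC-87 = 248.647°,  θ₁₂ = bearing IC-02→TP4 = 194.474°
dₓₜ = R·arcsin(sin δ₁₃ · sin(θ₁₃ − θ₁₂)) = 6378·arcsin(0.46318·sin(54.172°)) = 2455.376 km
|dₓₜ| = 2455.376 km

2455 km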